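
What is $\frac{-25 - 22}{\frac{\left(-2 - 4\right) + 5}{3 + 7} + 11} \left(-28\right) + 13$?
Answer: $\frac{14577}{109} \approx 133.73$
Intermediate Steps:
$\frac{-25 - 22}{\frac{\left(-2 - 4\right) + 5}{3 + 7} + 11} \left(-28\right) + 13 = - \frac{47}{\frac{\left(-2 - 4\right) + 5}{10} + 11} \left(-28\right) + 13 = - \frac{47}{\left(-6 + 5\right) \frac{1}{10} + 11} \left(-28\right) + 13 = - \frac{47}{\left(-1\right) \frac{1}{10} + 11} \left(-28\right) + 13 = - \frac{47}{- \frac{1}{10} + 11} \left(-28\right) + 13 = - \frac{47}{\frac{109}{10}} \left(-28\right) + 13 = \left(-47\right) \frac{10}{109} \left(-28\right) + 13 = \left(- \frac{470}{109}\right) \left(-28\right) + 13 = \frac{13160}{109} + 13 = \frac{14577}{109}$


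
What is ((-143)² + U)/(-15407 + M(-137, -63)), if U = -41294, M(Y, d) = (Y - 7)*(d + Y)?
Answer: -20845/13393 ≈ -1.5564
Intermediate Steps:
M(Y, d) = (-7 + Y)*(Y + d)
((-143)² + U)/(-15407 + M(-137, -63)) = ((-143)² - 41294)/(-15407 + ((-137)² - 7*(-137) - 7*(-63) - 137*(-63))) = (20449 - 41294)/(-15407 + (18769 + 959 + 441 + 8631)) = -20845/(-15407 + 28800) = -20845/13393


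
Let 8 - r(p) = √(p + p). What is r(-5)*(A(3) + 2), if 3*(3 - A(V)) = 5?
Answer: 80/3 - 10*I*√10/3 ≈ 26.667 - 10.541*I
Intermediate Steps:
A(V) = 4/3 (A(V) = 3 - ⅓*5 = 3 - 5/3 = 4/3)
r(p) = 8 - √2*√p (r(p) = 8 - √(p + p) = 8 - √(2*p) = 8 - √2*√p)
r(-5)*(A(3) + 2) = (8 - √2*√(-5))*(4/3 + 2) = (8 - √2*I*√5)*(10/3) = (8 - I*√10)*(10/3) = 80/3 - 10*I*√10/3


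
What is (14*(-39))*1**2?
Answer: -546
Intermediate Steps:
(14*(-39))*1**2 = -546*1 = -546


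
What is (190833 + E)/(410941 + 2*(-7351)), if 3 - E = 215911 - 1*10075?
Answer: -15000/396239 ≈ -0.037856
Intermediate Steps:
E = -205833 (E = 3 - (215911 - 1*10075) = 3 - (215911 - 10075) = 3 - 1*205836 = 3 - 205836 = -205833)
(190833 + E)/(410941 + 2*(-7351)) = (190833 - 205833)/(410941 + 2*(-7351)) = -15000/(410941 - 14702) = -15000/396239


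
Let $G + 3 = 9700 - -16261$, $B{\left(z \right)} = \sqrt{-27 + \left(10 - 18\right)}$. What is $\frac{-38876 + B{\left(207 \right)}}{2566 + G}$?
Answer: $- \frac{9719}{7131} + \frac{i \sqrt{35}}{28524} \approx -1.3629 + 0.00020741 i$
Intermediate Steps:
$B{\left(z \right)} = i \sqrt{35}$ ($B{\left(z \right)} = \sqrt{-27 - 8} = \sqrt{-35} = i \sqrt{35}$)
$G = 25958$ ($G = -3 + \left(9700 - -16261\right) = -3 + \left(9700 + 16261\right) = -3 + 25961 = 25958$)
$\frac{-38876 + B{\left(207 \right)}}{2566 + G} = \frac{-38876 + i \sqrt{35}}{2566 + 25958} = \frac{-38876 + i \sqrt{35}}{28524} = \left(-38876 + i \sqrt{35}\right) \frac{1}{28524} = - \frac{9719}{7131} + \frac{i \sqrt{35}}{28524}$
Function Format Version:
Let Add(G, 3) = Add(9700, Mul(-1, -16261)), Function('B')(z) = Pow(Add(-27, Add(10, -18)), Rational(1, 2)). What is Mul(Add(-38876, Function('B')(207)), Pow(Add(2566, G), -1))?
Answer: Add(Rational(-9719, 7131), Mul(Rational(1, 28524), I, Pow(35, Rational(1, 2)))) ≈ Add(-1.3629, Mul(0.00020741, I))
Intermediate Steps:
Function('B')(z) = Mul(I, Pow(35, Rational(1, 2))) (Function('B')(z) = Pow(Add(-27, -8), Rational(1, 2)) = Pow(-35, Rational(1, 2)) = Mul(I, Pow(35, Rational(1, 2))))
G = 25958 (G = Add(-3, Add(9700, Mul(-1, -16261))) = Add(-3, Add(9700, 16261)) = Add(-3, 25961) = 25958)
Mul(Add(-38876, Function('B')(207)), Pow(Add(2566, G), -1)) = Mul(Add(-38876, Mul(I, Pow(35, Rational(1, 2)))), Pow(Add(2566, 25958), -1)) = Mul(Add(-38876, Mul(I, Pow(35, Rational(1, 2)))), Pow(28524, -1)) = Mul(Add(-38876, Mul(I, Pow(35, Rational(1, 2)))), Rational(1, 28524)) = Add(Rational(-9719, 7131), Mul(Rational(1, 28524), I, Pow(35, Rational(1, 2))))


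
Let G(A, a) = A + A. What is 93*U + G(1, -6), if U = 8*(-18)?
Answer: -13390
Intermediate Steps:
G(A, a) = 2*A
U = -144
93*U + G(1, -6) = 93*(-144) + 2*1 = -13392 + 2 = -13390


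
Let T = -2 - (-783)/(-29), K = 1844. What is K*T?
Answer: -53476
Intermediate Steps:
T = -29 (T = -2 - (-783)*(-1)/29 = -2 - 27*1 = -2 - 27 = -29)
K*T = 1844*(-29) = -53476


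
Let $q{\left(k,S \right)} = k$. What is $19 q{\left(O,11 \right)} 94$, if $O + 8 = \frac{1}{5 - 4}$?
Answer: $-12502$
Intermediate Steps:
$O = -7$ ($O = -8 + \frac{1}{5 - 4} = -8 + 1^{-1} = -8 + 1 = -7$)
$19 q{\left(O,11 \right)} 94 = 19 \left(-7\right) 94 = \left(-133\right) 94 = -12502$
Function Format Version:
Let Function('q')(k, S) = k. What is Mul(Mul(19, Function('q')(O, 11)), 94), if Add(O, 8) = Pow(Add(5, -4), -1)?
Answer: -12502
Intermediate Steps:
O = -7 (O = Add(-8, Pow(Add(5, -4), -1)) = Add(-8, Pow(1, -1)) = Add(-8, 1) = -7)
Mul(Mul(19, Function('q')(O, 11)), 94) = Mul(Mul(19, -7), 94) = Mul(-133, 94) = -12502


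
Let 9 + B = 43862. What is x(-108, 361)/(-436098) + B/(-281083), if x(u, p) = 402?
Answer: -3206200160/20429955689 ≈ -0.15694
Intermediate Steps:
B = 43853 (B = -9 + 43862 = 43853)
x(-108, 361)/(-436098) + B/(-281083) = 402/(-436098) + 43853/(-281083) = 402*(-1/436098) + 43853*(-1/281083) = -67/72683 - 43853/281083 = -3206200160/20429955689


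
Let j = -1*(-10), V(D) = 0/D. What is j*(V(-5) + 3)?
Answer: 30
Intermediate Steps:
V(D) = 0
j = 10
j*(V(-5) + 3) = 10*(0 + 3) = 10*3 = 30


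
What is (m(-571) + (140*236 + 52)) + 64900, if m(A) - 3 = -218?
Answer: 97777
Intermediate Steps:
m(A) = -215 (m(A) = 3 - 218 = -215)
(m(-571) + (140*236 + 52)) + 64900 = (-215 + (140*236 + 52)) + 64900 = (-215 + (33040 + 52)) + 64900 = (-215 + 33092) + 64900 = 32877 + 64900 = 97777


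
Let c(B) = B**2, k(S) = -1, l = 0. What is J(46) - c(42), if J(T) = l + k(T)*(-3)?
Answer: -1761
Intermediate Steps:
J(T) = 3 (J(T) = 0 - 1*(-3) = 0 + 3 = 3)
J(46) - c(42) = 3 - 1*42**2 = 3 - 1*1764 = 3 - 1764 = -1761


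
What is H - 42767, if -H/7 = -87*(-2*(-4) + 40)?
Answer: -13535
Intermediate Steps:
H = 29232 (H = -(-609)*(-2*(-4) + 40) = -(-609)*(8 + 40) = -(-609)*48 = -7*(-4176) = 29232)
H - 42767 = 29232 - 42767 = -13535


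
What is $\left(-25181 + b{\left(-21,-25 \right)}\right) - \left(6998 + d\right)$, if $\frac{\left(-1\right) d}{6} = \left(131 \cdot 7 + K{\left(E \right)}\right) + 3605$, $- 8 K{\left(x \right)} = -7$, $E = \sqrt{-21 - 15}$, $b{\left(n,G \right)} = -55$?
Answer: $- \frac{20387}{4} \approx -5096.8$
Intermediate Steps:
$E = 6 i$ ($E = \sqrt{-36} = 6 i \approx 6.0 i$)
$K{\left(x \right)} = \frac{7}{8}$ ($K{\left(x \right)} = \left(- \frac{1}{8}\right) \left(-7\right) = \frac{7}{8}$)
$d = - \frac{108549}{4}$ ($d = - 6 \left(\left(131 \cdot 7 + \frac{7}{8}\right) + 3605\right) = - 6 \left(\left(917 + \frac{7}{8}\right) + 3605\right) = - 6 \left(\frac{7343}{8} + 3605\right) = \left(-6\right) \frac{36183}{8} = - \frac{108549}{4} \approx -27137.0$)
$\left(-25181 + b{\left(-21,-25 \right)}\right) - \left(6998 + d\right) = \left(-25181 - 55\right) - - \frac{80557}{4} = -25236 + \left(-6998 + \frac{108549}{4}\right) = -25236 + \frac{80557}{4} = - \frac{20387}{4}$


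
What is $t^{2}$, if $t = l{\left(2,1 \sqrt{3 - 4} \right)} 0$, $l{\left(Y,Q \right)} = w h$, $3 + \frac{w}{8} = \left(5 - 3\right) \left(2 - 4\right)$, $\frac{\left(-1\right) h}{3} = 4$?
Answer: $0$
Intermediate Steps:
$h = -12$ ($h = \left(-3\right) 4 = -12$)
$w = -56$ ($w = -24 + 8 \left(5 - 3\right) \left(2 - 4\right) = -24 + 8 \cdot 2 \left(-2\right) = -24 + 8 \left(-4\right) = -24 - 32 = -56$)
$l{\left(Y,Q \right)} = 672$ ($l{\left(Y,Q \right)} = \left(-56\right) \left(-12\right) = 672$)
$t = 0$ ($t = 672 \cdot 0 = 0$)
$t^{2} = 0^{2} = 0$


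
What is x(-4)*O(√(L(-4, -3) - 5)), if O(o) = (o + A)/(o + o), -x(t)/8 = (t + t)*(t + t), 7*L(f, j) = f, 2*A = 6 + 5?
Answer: -256 + 1408*I*√273/39 ≈ -256.0 + 596.51*I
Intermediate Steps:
A = 11/2 (A = (6 + 5)/2 = (½)*11 = 11/2 ≈ 5.5000)
L(f, j) = f/7
x(t) = -32*t² (x(t) = -8*(t + t)*(t + t) = -8*2*t*2*t = -32*t²)
O(o) = (11/2 + o)/(2*o) (O(o) = (o + 11/2)/(o + o) = (11/2 + o)/((2*o)) = (11/2 + o)*(1/(2*o)) = (11/2 + o)/(2*o))
x(-4)*O(√(L(-4, -3) - 5)) = (-32*(-4)²)*((11 + 2*√((⅐)*(-4) - 5))/(4*(√((⅐)*(-4) - 5)))) = (-32*16)*((11 + 2*√(-4/7 - 5))/(4*(√(-4/7 - 5)))) = -128*(11 + 2*√(-39/7))/(√(-39/7)) = -128*(11 + 2*(I*√273/7))/(I*√273/7) = -128*(-I*√273/39)*(11 + 2*I*√273/7) = -(-128)*I*√273*(11 + 2*I*√273/7)/39 = 128*I*√273*(11 + 2*I*√273/7)/39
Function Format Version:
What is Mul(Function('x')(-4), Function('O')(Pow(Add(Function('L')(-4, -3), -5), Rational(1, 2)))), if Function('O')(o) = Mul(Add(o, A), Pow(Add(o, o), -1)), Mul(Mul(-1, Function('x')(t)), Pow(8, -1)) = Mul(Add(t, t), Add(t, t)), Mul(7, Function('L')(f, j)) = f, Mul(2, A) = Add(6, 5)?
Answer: Add(-256, Mul(Rational(1408, 39), I, Pow(273, Rational(1, 2)))) ≈ Add(-256.00, Mul(596.51, I))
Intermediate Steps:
A = Rational(11, 2) (A = Mul(Rational(1, 2), Add(6, 5)) = Mul(Rational(1, 2), 11) = Rational(11, 2) ≈ 5.5000)
Function('L')(f, j) = Mul(Rational(1, 7), f)
Function('x')(t) = Mul(-32, Pow(t, 2)) (Function('x')(t) = Mul(-8, Mul(Add(t, t), Add(t, t))) = Mul(-8, Mul(Mul(2, t), Mul(2, t))) = Mul(-8, Mul(4, Pow(t, 2))) = Mul(-32, Pow(t, 2)))
Function('O')(o) = Mul(Rational(1, 2), Pow(o, -1), Add(Rational(11, 2), o)) (Function('O')(o) = Mul(Add(o, Rational(11, 2)), Pow(Add(o, o), -1)) = Mul(Add(Rational(11, 2), o), Pow(Mul(2, o), -1)) = Mul(Add(Rational(11, 2), o), Mul(Rational(1, 2), Pow(o, -1))) = Mul(Rational(1, 2), Pow(o, -1), Add(Rational(11, 2), o)))
Mul(Function('x')(-4), Function('O')(Pow(Add(Function('L')(-4, -3), -5), Rational(1, 2)))) = Mul(Mul(-32, Pow(-4, 2)), Mul(Rational(1, 4), Pow(Pow(Add(Mul(Rational(1, 7), -4), -5), Rational(1, 2)), -1), Add(11, Mul(2, Pow(Add(Mul(Rational(1, 7), -4), -5), Rational(1, 2)))))) = Mul(Mul(-32, 16), Mul(Rational(1, 4), Pow(Pow(Add(Rational(-4, 7), -5), Rational(1, 2)), -1), Add(11, Mul(2, Pow(Add(Rational(-4, 7), -5), Rational(1, 2)))))) = Mul(-512, Mul(Rational(1, 4), Pow(Pow(Rational(-39, 7), Rational(1, 2)), -1), Add(11, Mul(2, Pow(Rational(-39, 7), Rational(1, 2)))))) = Mul(-512, Mul(Rational(1, 4), Pow(Mul(Rational(1, 7), I, Pow(273, Rational(1, 2))), -1), Add(11, Mul(2, Mul(Rational(1, 7), I, Pow(273, Rational(1, 2))))))) = Mul(-512, Mul(Rational(1, 4), Mul(Rational(-1, 39), I, Pow(273, Rational(1, 2))), Add(11, Mul(Rational(2, 7), I, Pow(273, Rational(1, 2)))))) = Mul(-512, Mul(Rational(-1, 156), I, Pow(273, Rational(1, 2)), Add(11, Mul(Rational(2, 7), I, Pow(273, Rational(1, 2)))))) = Mul(Rational(128, 39), I, Pow(273, Rational(1, 2)), Add(11, Mul(Rational(2, 7), I, Pow(273, Rational(1, 2)))))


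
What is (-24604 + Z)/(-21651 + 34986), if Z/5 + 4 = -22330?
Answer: -136274/13335 ≈ -10.219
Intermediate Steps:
Z = -111670 (Z = -20 + 5*(-22330) = -20 - 111650 = -111670)
(-24604 + Z)/(-21651 + 34986) = (-24604 - 111670)/(-21651 + 34986) = -136274/13335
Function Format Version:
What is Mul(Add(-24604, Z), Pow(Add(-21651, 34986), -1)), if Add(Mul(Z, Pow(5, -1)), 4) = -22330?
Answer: Rational(-136274, 13335) ≈ -10.219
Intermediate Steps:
Z = -111670 (Z = Add(-20, Mul(5, -22330)) = Add(-20, -111650) = -111670)
Mul(Add(-24604, Z), Pow(Add(-21651, 34986), -1)) = Mul(Add(-24604, -111670), Pow(Add(-21651, 34986), -1)) = Mul(-136274, Pow(13335, -1)) = Mul(-136274, Rational(1, 13335)) = Rational(-136274, 13335)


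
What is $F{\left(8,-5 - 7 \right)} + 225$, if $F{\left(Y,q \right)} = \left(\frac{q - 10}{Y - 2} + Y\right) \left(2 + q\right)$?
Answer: $\frac{545}{3} \approx 181.67$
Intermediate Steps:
$F{\left(Y,q \right)} = \left(2 + q\right) \left(Y + \frac{-10 + q}{-2 + Y}\right)$ ($F{\left(Y,q \right)} = \left(\frac{-10 + q}{-2 + Y} + Y\right) \left(2 + q\right) = \left(Y + \frac{-10 + q}{-2 + Y}\right) \left(2 + q\right) = \left(2 + q\right) \left(Y + \frac{-10 + q}{-2 + Y}\right)$)
$F{\left(8,-5 - 7 \right)} + 225 = \frac{-20 + \left(-5 - 7\right)^{2} - 8 \left(-5 - 7\right) - 32 + 2 \cdot 8^{2} + \left(-5 - 7\right) 8^{2} - 16 \left(-5 - 7\right)}{-2 + 8} + 225 = \frac{-20 + \left(-12\right)^{2} - -96 - 32 + 2 \cdot 64 - 768 - 16 \left(-12\right)}{6} + 225 = \frac{-20 + 144 + 96 - 32 + 128 - 768 + 192}{6} + 225 = \frac{1}{6} \left(-260\right) + 225 = - \frac{130}{3} + 225 = \frac{545}{3}$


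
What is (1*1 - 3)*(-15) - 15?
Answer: 15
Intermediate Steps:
(1*1 - 3)*(-15) - 15 = (1 - 3)*(-15) - 15 = -2*(-15) - 15 = 30 - 15 = 15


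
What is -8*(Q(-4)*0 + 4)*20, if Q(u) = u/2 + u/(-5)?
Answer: -640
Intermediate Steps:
Q(u) = 3*u/10 (Q(u) = u*(1/2) + u*(-1/5) = u/2 - u/5 = 3*u/10)
-8*(Q(-4)*0 + 4)*20 = -8*(((3/10)*(-4))*0 + 4)*20 = -8*(-6/5*0 + 4)*20 = -8*(0 + 4)*20 = -8*4*20 = -32*20 = -640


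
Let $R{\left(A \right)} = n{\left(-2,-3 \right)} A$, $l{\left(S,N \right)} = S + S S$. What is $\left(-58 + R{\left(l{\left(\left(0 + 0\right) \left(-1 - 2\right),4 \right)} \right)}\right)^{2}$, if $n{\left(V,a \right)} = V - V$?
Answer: $3364$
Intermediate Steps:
$n{\left(V,a \right)} = 0$
$l{\left(S,N \right)} = S + S^{2}$
$R{\left(A \right)} = 0$ ($R{\left(A \right)} = 0 A = 0$)
$\left(-58 + R{\left(l{\left(\left(0 + 0\right) \left(-1 - 2\right),4 \right)} \right)}\right)^{2} = \left(-58 + 0\right)^{2} = \left(-58\right)^{2} = 3364$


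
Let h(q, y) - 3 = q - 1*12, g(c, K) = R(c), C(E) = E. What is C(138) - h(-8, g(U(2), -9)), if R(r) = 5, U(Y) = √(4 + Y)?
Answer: 155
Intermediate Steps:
g(c, K) = 5
h(q, y) = -9 + q (h(q, y) = 3 + (q - 1*12) = 3 + (q - 12) = 3 + (-12 + q) = -9 + q)
C(138) - h(-8, g(U(2), -9)) = 138 - (-9 - 8) = 138 - 1*(-17) = 138 + 17 = 155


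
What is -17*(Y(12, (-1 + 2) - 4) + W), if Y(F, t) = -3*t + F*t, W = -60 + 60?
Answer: 459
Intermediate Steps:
W = 0
-17*(Y(12, (-1 + 2) - 4) + W) = -17*(((-1 + 2) - 4)*(-3 + 12) + 0) = -17*((1 - 4)*9 + 0) = -17*(-3*9 + 0) = -17*(-27 + 0) = -17*(-27) = 459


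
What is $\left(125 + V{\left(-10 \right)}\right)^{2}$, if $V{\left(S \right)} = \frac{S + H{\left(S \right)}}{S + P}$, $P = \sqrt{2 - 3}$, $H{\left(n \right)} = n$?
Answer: $\frac{164480225}{10201} + \frac{513000 i}{10201} \approx 16124.0 + 50.289 i$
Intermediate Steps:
$P = i$ ($P = \sqrt{-1} = i \approx 1.0 i$)
$V{\left(S \right)} = \frac{2 S}{i + S}$ ($V{\left(S \right)} = \frac{S + S}{S + i} = \frac{2 S}{i + S}$)
$\left(125 + V{\left(-10 \right)}\right)^{2} = \left(125 + 2 \left(-10\right) \frac{1}{i - 10}\right)^{2} = \left(125 + 2 \left(-10\right) \frac{1}{-10 + i}\right)^{2} = \left(125 + 2 \left(-10\right) \frac{-10 - i}{101}\right)^{2} = \left(125 + \left(\frac{200}{101} + \frac{20 i}{101}\right)\right)^{2} = \left(\frac{12825}{101} + \frac{20 i}{101}\right)^{2}$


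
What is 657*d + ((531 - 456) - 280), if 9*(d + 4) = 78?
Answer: 2861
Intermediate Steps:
d = 14/3 (d = -4 + (1/9)*78 = -4 + 26/3 = 14/3 ≈ 4.6667)
657*d + ((531 - 456) - 280) = 657*(14/3) + ((531 - 456) - 280) = 3066 + (75 - 280) = 3066 - 205 = 2861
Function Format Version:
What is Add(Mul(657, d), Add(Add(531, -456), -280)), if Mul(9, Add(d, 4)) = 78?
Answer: 2861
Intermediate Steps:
d = Rational(14, 3) (d = Add(-4, Mul(Rational(1, 9), 78)) = Add(-4, Rational(26, 3)) = Rational(14, 3) ≈ 4.6667)
Add(Mul(657, d), Add(Add(531, -456), -280)) = Add(Mul(657, Rational(14, 3)), Add(Add(531, -456), -280)) = Add(3066, Add(75, -280)) = Add(3066, -205) = 2861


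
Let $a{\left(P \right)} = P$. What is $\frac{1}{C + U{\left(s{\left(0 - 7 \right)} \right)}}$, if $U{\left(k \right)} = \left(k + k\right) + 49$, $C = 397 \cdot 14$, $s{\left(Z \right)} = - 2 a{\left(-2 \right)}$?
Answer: $\frac{1}{5615} \approx 0.00017809$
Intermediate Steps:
$s{\left(Z \right)} = 4$ ($s{\left(Z \right)} = \left(-2\right) \left(-2\right) = 4$)
$C = 5558$
$U{\left(k \right)} = 49 + 2 k$ ($U{\left(k \right)} = 2 k + 49 = 49 + 2 k$)
$\frac{1}{C + U{\left(s{\left(0 - 7 \right)} \right)}} = \frac{1}{5558 + \left(49 + 2 \cdot 4\right)} = \frac{1}{5558 + \left(49 + 8\right)} = \frac{1}{5558 + 57} = \frac{1}{5615}$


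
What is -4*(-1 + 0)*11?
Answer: 44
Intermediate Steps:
-4*(-1 + 0)*11 = -4*(-1)*11 = 4*11 = 44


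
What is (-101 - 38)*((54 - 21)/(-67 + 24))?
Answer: 4587/43 ≈ 106.67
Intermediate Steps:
(-101 - 38)*((54 - 21)/(-67 + 24)) = -4587/(-43) = -4587*(-1)/43 = -139*(-33/43) = 4587/43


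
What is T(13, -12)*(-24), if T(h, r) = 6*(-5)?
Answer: 720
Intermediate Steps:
T(h, r) = -30
T(13, -12)*(-24) = -30*(-24) = 720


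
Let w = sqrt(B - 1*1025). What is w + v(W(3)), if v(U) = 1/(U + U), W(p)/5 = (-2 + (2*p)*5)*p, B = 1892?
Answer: 1/840 + 17*sqrt(3) ≈ 29.446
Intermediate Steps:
W(p) = 5*p*(-2 + 10*p) (W(p) = 5*((-2 + (2*p)*5)*p) = 5*((-2 + 10*p)*p) = 5*(p*(-2 + 10*p)) = 5*p*(-2 + 10*p))
v(U) = 1/(2*U)
w = 17*sqrt(3) (w = sqrt(1892 - 1*1025) = sqrt(1892 - 1025) = sqrt(867) = 17*sqrt(3) ≈ 29.445)
w + v(W(3)) = 17*sqrt(3) + 1/(2*((10*3*(-1 + 5*3)))) = 17*sqrt(3) + 1/(2*((10*3*(-1 + 15)))) = 17*sqrt(3) + 1/(2*((10*3*14))) = 17*sqrt(3) + (1/2)/420 = 17*sqrt(3) + (1/2)*(1/420) = 17*sqrt(3) + 1/840 = 1/840 + 17*sqrt(3)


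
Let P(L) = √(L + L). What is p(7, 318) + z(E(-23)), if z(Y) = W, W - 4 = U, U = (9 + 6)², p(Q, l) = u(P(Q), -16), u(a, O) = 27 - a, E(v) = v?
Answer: 256 - √14 ≈ 252.26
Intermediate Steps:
P(L) = √2*√L (P(L) = √(2*L) = √2*√L)
p(Q, l) = 27 - √2*√Q
U = 225 (U = 15² = 225)
W = 229 (W = 4 + 225 = 229)
z(Y) = 229
p(7, 318) + z(E(-23)) = (27 - √2*√7) + 229 = (27 - √14) + 229 = 256 - √14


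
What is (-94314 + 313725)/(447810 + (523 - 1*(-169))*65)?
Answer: 219411/492790 ≈ 0.44524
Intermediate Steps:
(-94314 + 313725)/(447810 + (523 - 1*(-169))*65) = 219411/(447810 + (523 + 169)*65) = 219411/(447810 + 692*65) = 219411/(447810 + 44980) = 219411/492790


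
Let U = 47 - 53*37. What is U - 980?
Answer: -2894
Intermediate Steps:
U = -1914 (U = 47 - 1961 = -1914)
U - 980 = -1914 - 980 = -2894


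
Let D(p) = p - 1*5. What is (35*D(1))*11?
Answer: -1540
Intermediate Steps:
D(p) = -5 + p (D(p) = p - 5 = -5 + p)
(35*D(1))*11 = (35*(-5 + 1))*11 = (35*(-4))*11 = -140*11 = -1540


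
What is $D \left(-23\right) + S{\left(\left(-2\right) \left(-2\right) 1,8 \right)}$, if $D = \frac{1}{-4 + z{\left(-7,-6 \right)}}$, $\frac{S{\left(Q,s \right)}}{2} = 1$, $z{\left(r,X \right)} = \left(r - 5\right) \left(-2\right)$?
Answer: $\frac{17}{20} \approx 0.85$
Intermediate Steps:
$z{\left(r,X \right)} = 10 - 2 r$ ($z{\left(r,X \right)} = \left(-5 + r\right) \left(-2\right) = 10 - 2 r$)
$S{\left(Q,s \right)} = 2$ ($S{\left(Q,s \right)} = 2 \cdot 1 = 2$)
$D = \frac{1}{20}$ ($D = \frac{1}{-4 + \left(10 - -14\right)} = \frac{1}{-4 + \left(10 + 14\right)} = \frac{1}{-4 + 24} = \frac{1}{20} \approx 0.05$)
$D \left(-23\right) + S{\left(\left(-2\right) \left(-2\right) 1,8 \right)} = \frac{1}{20} \left(-23\right) + 2 = - \frac{23}{20} + 2 = \frac{17}{20}$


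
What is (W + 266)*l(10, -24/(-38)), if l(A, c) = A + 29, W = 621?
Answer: 34593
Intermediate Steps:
l(A, c) = 29 + A
(W + 266)*l(10, -24/(-38)) = (621 + 266)*(29 + 10) = 887*39 = 34593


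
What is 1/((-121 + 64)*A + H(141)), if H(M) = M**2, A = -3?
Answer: 1/20052 ≈ 4.9870e-5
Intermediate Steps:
1/((-121 + 64)*A + H(141)) = 1/((-121 + 64)*(-3) + 141**2) = 1/(-57*(-3) + 19881) = 1/(171 + 19881) = 1/20052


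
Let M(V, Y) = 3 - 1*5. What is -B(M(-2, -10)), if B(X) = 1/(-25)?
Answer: 1/25 ≈ 0.040000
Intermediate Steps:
M(V, Y) = -2 (M(V, Y) = 3 - 5 = -2)
B(X) = -1/25
-B(M(-2, -10)) = -1*(-1/25) = 1/25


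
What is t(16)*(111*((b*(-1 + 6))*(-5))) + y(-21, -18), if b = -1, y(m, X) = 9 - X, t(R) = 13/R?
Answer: 36507/16 ≈ 2281.7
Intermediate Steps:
t(16)*(111*((b*(-1 + 6))*(-5))) + y(-21, -18) = (13/16)*(111*(-(-1 + 6)*(-5))) + (9 - 1*(-18)) = (13*(1/16))*(111*(-1*5*(-5))) + (9 + 18) = 13*(111*(-5*(-5)))/16 + 27 = 13*(111*25)/16 + 27 = (13/16)*2775 + 27 = 36075/16 + 27 = 36507/16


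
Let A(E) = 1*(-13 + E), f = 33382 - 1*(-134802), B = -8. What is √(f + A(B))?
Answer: √168163 ≈ 410.08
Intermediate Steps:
f = 168184 (f = 33382 + 134802 = 168184)
A(E) = -13 + E
√(f + A(B)) = √(168184 + (-13 - 8)) = √(168184 - 21) = √168163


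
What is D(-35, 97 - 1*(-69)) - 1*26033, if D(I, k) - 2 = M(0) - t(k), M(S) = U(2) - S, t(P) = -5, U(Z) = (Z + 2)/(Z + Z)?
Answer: -26025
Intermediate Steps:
U(Z) = (2 + Z)/(2*Z) (U(Z) = (2 + Z)/((2*Z)) = (2 + Z)*(1/(2*Z)) = (2 + Z)/(2*Z))
M(S) = 1 - S (M(S) = (½)*(2 + 2)/2 - S = (½)*(½)*4 - S = 1 - S)
D(I, k) = 8 (D(I, k) = 2 + ((1 - 1*0) - 1*(-5)) = 2 + ((1 + 0) + 5) = 2 + (1 + 5) = 2 + 6 = 8)
D(-35, 97 - 1*(-69)) - 1*26033 = 8 - 1*26033 = 8 - 26033 = -26025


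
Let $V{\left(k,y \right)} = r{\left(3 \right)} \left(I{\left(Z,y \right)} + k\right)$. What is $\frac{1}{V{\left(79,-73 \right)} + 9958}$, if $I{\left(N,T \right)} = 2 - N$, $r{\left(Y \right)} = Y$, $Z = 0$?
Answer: $\frac{1}{10201} \approx 9.803 \cdot 10^{-5}$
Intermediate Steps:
$V{\left(k,y \right)} = 6 + 3 k$ ($V{\left(k,y \right)} = 3 \left(\left(2 - 0\right) + k\right) = 3 \left(\left(2 + 0\right) + k\right) = 3 \left(2 + k\right) = 6 + 3 k$)
$\frac{1}{V{\left(79,-73 \right)} + 9958} = \frac{1}{\left(6 + 3 \cdot 79\right) + 9958} = \frac{1}{\left(6 + 237\right) + 9958} = \frac{1}{243 + 9958} = \frac{1}{10201}$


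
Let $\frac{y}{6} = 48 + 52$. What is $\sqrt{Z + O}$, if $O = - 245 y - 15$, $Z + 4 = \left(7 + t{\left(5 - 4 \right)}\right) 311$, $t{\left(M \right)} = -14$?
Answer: $2 i \sqrt{37299} \approx 386.26 i$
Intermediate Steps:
$y = 600$ ($y = 6 \left(48 + 52\right) = 6 \cdot 100 = 600$)
$Z = -2181$ ($Z = -4 + \left(7 - 14\right) 311 = -4 - 2177 = -2181$)
$O = -147015$ ($O = \left(-245\right) 600 - 15 = -147000 - 15 = -147015$)
$\sqrt{Z + O} = \sqrt{-2181 - 147015} = \sqrt{-149196} = 2 i \sqrt{37299}$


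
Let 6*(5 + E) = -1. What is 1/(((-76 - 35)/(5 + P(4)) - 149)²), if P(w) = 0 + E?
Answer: 1/267289 ≈ 3.7413e-6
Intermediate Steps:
E = -31/6 (E = -5 + (⅙)*(-1) = -5 - ⅙ = -31/6 ≈ -5.1667)
P(w) = -31/6 (P(w) = 0 - 31/6 = -31/6)
1/(((-76 - 35)/(5 + P(4)) - 149)²) = 1/(((-76 - 35)/(5 - 31/6) - 149)²) = 1/((-111/(-⅙) - 149)²) = 1/((-111*(-6) - 149)²) = 1/((666 - 149)²) = 1/(517²) = 1/267289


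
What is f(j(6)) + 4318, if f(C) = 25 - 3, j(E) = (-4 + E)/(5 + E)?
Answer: 4340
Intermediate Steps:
j(E) = (-4 + E)/(5 + E)
f(C) = 22 (f(C) = 25 - 1*3 = 25 - 3 = 22)
f(j(6)) + 4318 = 22 + 4318 = 4340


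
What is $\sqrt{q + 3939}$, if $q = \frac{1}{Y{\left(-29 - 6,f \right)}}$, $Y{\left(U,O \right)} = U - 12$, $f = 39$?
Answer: $\frac{2 \sqrt{2175301}}{47} \approx 62.761$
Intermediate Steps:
$Y{\left(U,O \right)} = -12 + U$
$q = - \frac{1}{47}$ ($q = \frac{1}{-12 - 35} = \frac{1}{-47} = - \frac{1}{47} \approx -0.021277$)
$\sqrt{q + 3939} = \sqrt{- \frac{1}{47} + 3939} = \sqrt{\frac{185132}{47}} = \frac{2 \sqrt{2175301}}{47}$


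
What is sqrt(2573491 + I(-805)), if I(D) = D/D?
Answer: 2*sqrt(643373) ≈ 1604.2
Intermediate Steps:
I(D) = 1
sqrt(2573491 + I(-805)) = sqrt(2573491 + 1) = sqrt(2573492) = 2*sqrt(643373)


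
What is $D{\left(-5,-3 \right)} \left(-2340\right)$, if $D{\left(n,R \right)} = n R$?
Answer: $-35100$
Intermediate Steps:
$D{\left(n,R \right)} = R n$
$D{\left(-5,-3 \right)} \left(-2340\right) = \left(-3\right) \left(-5\right) \left(-2340\right) = 15 \left(-2340\right) = -35100$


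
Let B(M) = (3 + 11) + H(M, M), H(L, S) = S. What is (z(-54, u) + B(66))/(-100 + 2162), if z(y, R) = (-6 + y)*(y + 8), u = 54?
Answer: 1420/1031 ≈ 1.3773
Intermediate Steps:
B(M) = 14 + M (B(M) = (3 + 11) + M = 14 + M)
z(y, R) = (-6 + y)*(8 + y)
(z(-54, u) + B(66))/(-100 + 2162) = ((-48 + (-54)² + 2*(-54)) + (14 + 66))/(-100 + 2162) = ((-48 + 2916 - 108) + 80)/2062 = (2760 + 80)*(1/2062) = 2840*(1/2062) = 1420/1031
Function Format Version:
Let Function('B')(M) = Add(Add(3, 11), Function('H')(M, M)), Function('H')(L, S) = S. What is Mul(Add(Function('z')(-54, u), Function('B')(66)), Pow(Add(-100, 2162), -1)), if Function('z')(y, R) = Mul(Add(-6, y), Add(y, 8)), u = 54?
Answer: Rational(1420, 1031) ≈ 1.3773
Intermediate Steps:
Function('B')(M) = Add(14, M) (Function('B')(M) = Add(Add(3, 11), M) = Add(14, M))
Function('z')(y, R) = Mul(Add(-6, y), Add(8, y))
Mul(Add(Function('z')(-54, u), Function('B')(66)), Pow(Add(-100, 2162), -1)) = Mul(Add(Add(-48, Pow(-54, 2), Mul(2, -54)), Add(14, 66)), Pow(Add(-100, 2162), -1)) = Mul(Add(Add(-48, 2916, -108), 80), Pow(2062, -1)) = Mul(Add(2760, 80), Rational(1, 2062)) = Mul(2840, Rational(1, 2062)) = Rational(1420, 1031)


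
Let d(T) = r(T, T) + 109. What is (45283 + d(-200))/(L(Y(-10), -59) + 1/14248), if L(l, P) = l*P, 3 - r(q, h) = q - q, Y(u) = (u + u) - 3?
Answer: 646787960/19334537 ≈ 33.452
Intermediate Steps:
Y(u) = -3 + 2*u (Y(u) = 2*u - 3 = -3 + 2*u)
r(q, h) = 3 (r(q, h) = 3 - (q - q) = 3 - 1*0 = 3 + 0 = 3)
L(l, P) = P*l
d(T) = 112 (d(T) = 3 + 109 = 112)
(45283 + d(-200))/(L(Y(-10), -59) + 1/14248) = (45283 + 112)/(-59*(-3 + 2*(-10)) + 1/14248) = 45395/(-59*(-3 - 20) + 1/14248) = 45395/(-59*(-23) + 1/14248) = 45395/(1357 + 1/14248) = 45395/(19334537/14248) = 45395*(14248/19334537) = 646787960/19334537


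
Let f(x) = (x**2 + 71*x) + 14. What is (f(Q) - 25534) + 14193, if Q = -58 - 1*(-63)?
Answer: -10947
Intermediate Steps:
Q = 5 (Q = -58 + 63 = 5)
f(x) = 14 + x**2 + 71*x
(f(Q) - 25534) + 14193 = ((14 + 5**2 + 71*5) - 25534) + 14193 = ((14 + 25 + 355) - 25534) + 14193 = (394 - 25534) + 14193 = -25140 + 14193 = -10947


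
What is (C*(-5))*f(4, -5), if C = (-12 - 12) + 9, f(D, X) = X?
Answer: -375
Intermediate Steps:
C = -15 (C = -24 + 9 = -15)
(C*(-5))*f(4, -5) = -15*(-5)*(-5) = 75*(-5) = -375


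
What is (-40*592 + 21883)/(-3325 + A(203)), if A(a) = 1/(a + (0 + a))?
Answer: 243194/449983 ≈ 0.54045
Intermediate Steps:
A(a) = 1/(2*a) (A(a) = 1/(a + a) = 1/(2*a))
(-40*592 + 21883)/(-3325 + A(203)) = (-40*592 + 21883)/(-3325 + (½)/203) = (-23680 + 21883)/(-3325 + (½)*(1/203)) = -1797/(-3325 + 1/406) = -1797/(-1349949/406) = -1797*(-406/1349949) = 243194/449983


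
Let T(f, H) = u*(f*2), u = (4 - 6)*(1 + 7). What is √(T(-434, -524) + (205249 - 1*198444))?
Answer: √20693 ≈ 143.85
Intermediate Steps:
u = -16 (u = -2*8 = -16)
T(f, H) = -32*f (T(f, H) = -16*f*2 = -32*f)
√(T(-434, -524) + (205249 - 1*198444)) = √(-32*(-434) + (205249 - 1*198444)) = √(13888 + (205249 - 198444)) = √(13888 + 6805) = √20693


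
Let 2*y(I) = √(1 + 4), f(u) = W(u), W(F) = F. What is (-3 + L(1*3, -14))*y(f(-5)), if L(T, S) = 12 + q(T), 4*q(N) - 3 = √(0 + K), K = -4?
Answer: √5*(39 + 2*I)/8 ≈ 10.901 + 0.55902*I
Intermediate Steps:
q(N) = ¾ + I/2 (q(N) = ¾ + √(0 - 4)/4 = ¾ + √(-4)/4 = ¾ + (2*I)/4 = ¾ + I/2)
f(u) = u
y(I) = √5/2 (y(I) = √(1 + 4)/2 = √5/2)
L(T, S) = 51/4 + I/2 (L(T, S) = 12 + (¾ + I/2) = 51/4 + I/2)
(-3 + L(1*3, -14))*y(f(-5)) = (-3 + (51/4 + I/2))*(√5/2) = (39/4 + I/2)*(√5/2) = √5*(39/4 + I/2)/2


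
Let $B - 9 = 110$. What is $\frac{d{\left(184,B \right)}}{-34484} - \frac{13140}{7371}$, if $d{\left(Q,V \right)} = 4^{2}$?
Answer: $- \frac{12589936}{7060599} \approx -1.7831$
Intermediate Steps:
$B = 119$ ($B = 9 + 110 = 119$)
$d{\left(Q,V \right)} = 16$
$\frac{d{\left(184,B \right)}}{-34484} - \frac{13140}{7371} = \frac{16}{-34484} - \frac{13140}{7371} = 16 \left(- \frac{1}{34484}\right) - \frac{1460}{819} = - \frac{4}{8621} - \frac{1460}{819} = - \frac{12589936}{7060599}$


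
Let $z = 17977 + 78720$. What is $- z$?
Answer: $-96697$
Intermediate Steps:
$z = 96697$
$- z = \left(-1\right) 96697 = -96697$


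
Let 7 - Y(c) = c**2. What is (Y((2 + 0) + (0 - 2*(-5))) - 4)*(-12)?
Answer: 1692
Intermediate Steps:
Y(c) = 7 - c**2
(Y((2 + 0) + (0 - 2*(-5))) - 4)*(-12) = ((7 - ((2 + 0) + (0 - 2*(-5)))**2) - 4)*(-12) = ((7 - (2 + (0 + 10))**2) - 4)*(-12) = ((7 - (2 + 10)**2) - 4)*(-12) = ((7 - 1*12**2) - 4)*(-12) = ((7 - 1*144) - 4)*(-12) = ((7 - 144) - 4)*(-12) = (-137 - 4)*(-12) = -141*(-12) = 1692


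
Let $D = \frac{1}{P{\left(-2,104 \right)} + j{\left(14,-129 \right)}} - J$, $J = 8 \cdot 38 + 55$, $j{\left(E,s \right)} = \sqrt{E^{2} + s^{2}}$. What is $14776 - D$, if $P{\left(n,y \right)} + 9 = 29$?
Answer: $\frac{248774015}{16437} - \frac{\sqrt{16837}}{16437} \approx 15135.0$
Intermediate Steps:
$P{\left(n,y \right)} = 20$ ($P{\left(n,y \right)} = -9 + 29 = 20$)
$J = 359$ ($J = 304 + 55 = 359$)
$D = -359 + \frac{1}{20 + \sqrt{16837}}$ ($D = \frac{1}{20 + \sqrt{14^{2} + \left(-129\right)^{2}}} - 359 = \frac{1}{20 + \sqrt{196 + 16641}} - 359 = \frac{1}{20 + \sqrt{16837}} - 359 = -359 + \frac{1}{20 + \sqrt{16837}} \approx -358.99$)
$14776 - D = 14776 - \left(- \frac{5900903}{16437} + \frac{\sqrt{16837}}{16437}\right) = 14776 + \left(\frac{5900903}{16437} - \frac{\sqrt{16837}}{16437}\right) = \frac{248774015}{16437} - \frac{\sqrt{16837}}{16437}$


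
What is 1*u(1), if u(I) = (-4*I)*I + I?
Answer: -3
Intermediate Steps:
u(I) = I - 4*I² (u(I) = -4*I² + I = I - 4*I²)
1*u(1) = 1*(1*(1 - 4*1)) = 1*(1*(1 - 4)) = 1*(1*(-3)) = 1*(-3) = -3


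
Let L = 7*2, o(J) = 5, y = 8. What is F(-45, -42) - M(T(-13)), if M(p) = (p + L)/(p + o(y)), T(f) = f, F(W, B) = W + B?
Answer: -695/8 ≈ -86.875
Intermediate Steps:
F(W, B) = B + W
L = 14
M(p) = (14 + p)/(5 + p) (M(p) = (p + 14)/(p + 5) = (14 + p)/(5 + p))
F(-45, -42) - M(T(-13)) = (-42 - 45) - (14 - 13)/(5 - 13) = -87 - 1/(-8) = -87 - (-1)/8 = -87 - 1*(-1/8) = -87 + 1/8 = -695/8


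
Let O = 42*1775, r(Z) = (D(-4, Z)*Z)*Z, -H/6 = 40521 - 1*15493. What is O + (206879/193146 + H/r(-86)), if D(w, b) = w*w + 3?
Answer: 505852490772317/6785412126 ≈ 74550.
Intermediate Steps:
D(w, b) = 3 + w**2 (D(w, b) = w**2 + 3 = 3 + w**2)
H = -150168 (H = -6*(40521 - 1*15493) = -6*(40521 - 15493) = -6*25028 = -150168)
r(Z) = 19*Z**2 (r(Z) = ((3 + (-4)**2)*Z)*Z = ((3 + 16)*Z)*Z = (19*Z)*Z = 19*Z**2)
O = 74550
O + (206879/193146 + H/r(-86)) = 74550 + (206879/193146 - 150168/(19*(-86)**2)) = 74550 + (206879*(1/193146) - 150168/(19*7396)) = 74550 + (206879/193146 - 150168/140524) = 74550 + (206879/193146 - 150168*1/140524) = 74550 + (206879/193146 - 37542/35131) = 74550 + 16779017/6785412126 = 505852490772317/6785412126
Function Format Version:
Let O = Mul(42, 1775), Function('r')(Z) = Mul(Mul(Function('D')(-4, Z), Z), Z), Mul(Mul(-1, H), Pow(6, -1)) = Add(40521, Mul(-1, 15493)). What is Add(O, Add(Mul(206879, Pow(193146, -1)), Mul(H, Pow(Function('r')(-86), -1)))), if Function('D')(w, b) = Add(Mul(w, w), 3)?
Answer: Rational(505852490772317, 6785412126) ≈ 74550.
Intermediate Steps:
Function('D')(w, b) = Add(3, Pow(w, 2)) (Function('D')(w, b) = Add(Pow(w, 2), 3) = Add(3, Pow(w, 2)))
H = -150168 (H = Mul(-6, Add(40521, Mul(-1, 15493))) = Mul(-6, Add(40521, -15493)) = Mul(-6, 25028) = -150168)
Function('r')(Z) = Mul(19, Pow(Z, 2)) (Function('r')(Z) = Mul(Mul(Add(3, Pow(-4, 2)), Z), Z) = Mul(Mul(Add(3, 16), Z), Z) = Mul(Mul(19, Z), Z) = Mul(19, Pow(Z, 2)))
O = 74550
Add(O, Add(Mul(206879, Pow(193146, -1)), Mul(H, Pow(Function('r')(-86), -1)))) = Add(74550, Add(Mul(206879, Pow(193146, -1)), Mul(-150168, Pow(Mul(19, Pow(-86, 2)), -1)))) = Add(74550, Add(Mul(206879, Rational(1, 193146)), Mul(-150168, Pow(Mul(19, 7396), -1)))) = Add(74550, Add(Rational(206879, 193146), Mul(-150168, Pow(140524, -1)))) = Add(74550, Add(Rational(206879, 193146), Mul(-150168, Rational(1, 140524)))) = Add(74550, Add(Rational(206879, 193146), Rational(-37542, 35131))) = Add(74550, Rational(16779017, 6785412126)) = Rational(505852490772317, 6785412126)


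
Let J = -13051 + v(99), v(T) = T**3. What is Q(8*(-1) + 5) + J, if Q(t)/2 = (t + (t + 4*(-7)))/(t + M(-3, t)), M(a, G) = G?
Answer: 2871778/3 ≈ 9.5726e+5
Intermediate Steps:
Q(t) = (-28 + 2*t)/t (Q(t) = 2*((t + (t + 4*(-7)))/(t + t)) = 2*((t + (t - 28))/((2*t))) = 2*((t + (-28 + t))*(1/(2*t))) = 2*((-28 + 2*t)*(1/(2*t))) = 2*((-28 + 2*t)/(2*t)) = (-28 + 2*t)/t)
J = 957248 (J = -13051 + 99**3 = -13051 + 970299 = 957248)
Q(8*(-1) + 5) + J = (2 - 28/(8*(-1) + 5)) + 957248 = (2 - 28/(-8 + 5)) + 957248 = (2 - 28/(-3)) + 957248 = (2 - 28*(-1/3)) + 957248 = (2 + 28/3) + 957248 = 34/3 + 957248 = 2871778/3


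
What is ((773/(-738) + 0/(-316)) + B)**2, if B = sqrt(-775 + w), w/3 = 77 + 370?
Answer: 308866033/544644 - 773*sqrt(566)/369 ≈ 517.26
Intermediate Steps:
w = 1341 (w = 3*(77 + 370) = 3*447 = 1341)
B = sqrt(566) (B = sqrt(-775 + 1341) = sqrt(566) ≈ 23.791)
((773/(-738) + 0/(-316)) + B)**2 = ((773/(-738) + 0/(-316)) + sqrt(566))**2 = ((773*(-1/738) + 0*(-1/316)) + sqrt(566))**2 = ((-773/738 + 0) + sqrt(566))**2 = (-773/738 + sqrt(566))**2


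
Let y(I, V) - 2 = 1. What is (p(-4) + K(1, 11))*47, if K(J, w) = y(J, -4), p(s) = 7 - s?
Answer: 658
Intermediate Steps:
y(I, V) = 3 (y(I, V) = 2 + 1 = 3)
K(J, w) = 3
(p(-4) + K(1, 11))*47 = ((7 - 1*(-4)) + 3)*47 = ((7 + 4) + 3)*47 = (11 + 3)*47 = 14*47 = 658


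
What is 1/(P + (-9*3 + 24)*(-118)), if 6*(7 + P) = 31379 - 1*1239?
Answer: 3/16111 ≈ 0.00018621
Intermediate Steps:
P = 15049/3 (P = -7 + (31379 - 1*1239)/6 = -7 + (31379 - 1239)/6 = -7 + (1/6)*30140 = -7 + 15070/3 = 15049/3 ≈ 5016.3)
1/(P + (-9*3 + 24)*(-118)) = 1/(15049/3 + (-9*3 + 24)*(-118)) = 1/(15049/3 + (-27 + 24)*(-118)) = 1/(15049/3 - 3*(-118)) = 1/(15049/3 + 354) = 1/(16111/3) = 3/16111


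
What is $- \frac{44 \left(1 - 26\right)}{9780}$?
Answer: $\frac{55}{489} \approx 0.11247$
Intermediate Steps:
$- \frac{44 \left(1 - 26\right)}{9780} = - \frac{44 \left(-25\right)}{9780} = - \frac{-1100}{9780} = \left(-1\right) \left(- \frac{55}{489}\right) = \frac{55}{489}$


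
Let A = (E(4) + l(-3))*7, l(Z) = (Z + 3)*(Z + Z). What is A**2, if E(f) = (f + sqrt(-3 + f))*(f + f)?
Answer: 78400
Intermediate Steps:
E(f) = 2*f*(f + sqrt(-3 + f)) (E(f) = (f + sqrt(-3 + f))*(2*f) = 2*f*(f + sqrt(-3 + f)))
l(Z) = 2*Z*(3 + Z) (l(Z) = (3 + Z)*(2*Z) = 2*Z*(3 + Z))
A = 280 (A = (2*4*(4 + sqrt(-3 + 4)) + 2*(-3)*(3 - 3))*7 = (2*4*(4 + sqrt(1)) + 2*(-3)*0)*7 = (2*4*(4 + 1) + 0)*7 = (2*4*5 + 0)*7 = (40 + 0)*7 = 40*7 = 280)
A**2 = 280**2 = 78400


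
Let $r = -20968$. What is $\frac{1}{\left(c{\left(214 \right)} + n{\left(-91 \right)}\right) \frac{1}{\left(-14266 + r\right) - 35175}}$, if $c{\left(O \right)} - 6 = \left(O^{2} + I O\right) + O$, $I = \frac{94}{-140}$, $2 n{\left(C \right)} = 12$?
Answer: $- \frac{2464315}{1605741} \approx -1.5347$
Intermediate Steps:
$n{\left(C \right)} = 6$ ($n{\left(C \right)} = \frac{1}{2} \cdot 12 = 6$)
$I = - \frac{47}{70}$ ($I = 94 \left(- \frac{1}{140}\right) = - \frac{47}{70} \approx -0.67143$)
$c{\left(O \right)} = 6 + O^{2} + \frac{23 O}{70}$ ($c{\left(O \right)} = 6 + \left(\left(O^{2} - \frac{47 O}{70}\right) + O\right) = 6 + \left(O^{2} + \frac{23 O}{70}\right) = 6 + O^{2} + \frac{23 O}{70}$)
$\frac{1}{\left(c{\left(214 \right)} + n{\left(-91 \right)}\right) \frac{1}{\left(-14266 + r\right) - 35175}} = \frac{1}{\left(\left(6 + 214^{2} + \frac{23}{70} \cdot 214\right) + 6\right) \frac{1}{\left(-14266 - 20968\right) - 35175}} = \frac{1}{\left(\left(6 + 45796 + \frac{2461}{35}\right) + 6\right) \frac{1}{-35234 - 35175}} = \frac{1}{\left(\frac{1605531}{35} + 6\right) \frac{1}{-70409}} = \frac{1}{\frac{1605741}{35} \left(- \frac{1}{70409}\right)} = \frac{1}{- \frac{1605741}{2464315}} = - \frac{2464315}{1605741}$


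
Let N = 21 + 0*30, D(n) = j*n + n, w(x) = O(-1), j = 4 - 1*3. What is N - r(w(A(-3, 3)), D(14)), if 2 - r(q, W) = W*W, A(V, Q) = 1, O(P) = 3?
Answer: 803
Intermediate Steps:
j = 1 (j = 4 - 3 = 1)
w(x) = 3
D(n) = 2*n (D(n) = 1*n + n = n + n = 2*n)
r(q, W) = 2 - W² (r(q, W) = 2 - W*W = 2 - W²)
N = 21 (N = 21 + 0 = 21)
N - r(w(A(-3, 3)), D(14)) = 21 - (2 - (2*14)²) = 21 - (2 - 1*28²) = 21 - (2 - 1*784) = 21 - (2 - 784) = 21 - 1*(-782) = 21 + 782 = 803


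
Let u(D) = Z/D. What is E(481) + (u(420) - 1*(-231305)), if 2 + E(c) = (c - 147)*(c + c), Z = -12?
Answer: 19341384/35 ≈ 5.5261e+5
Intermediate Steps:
u(D) = -12/D
E(c) = -2 + 2*c*(-147 + c) (E(c) = -2 + (c - 147)*(c + c) = -2 + (-147 + c)*(2*c) = -2 + 2*c*(-147 + c))
E(481) + (u(420) - 1*(-231305)) = (-2 - 294*481 + 2*481²) + (-12/420 - 1*(-231305)) = (-2 - 141414 + 2*231361) + (-12*1/420 + 231305) = (-2 - 141414 + 462722) + (-1/35 + 231305) = 321306 + 8095674/35 = 19341384/35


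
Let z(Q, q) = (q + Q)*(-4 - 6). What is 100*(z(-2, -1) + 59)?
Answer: 8900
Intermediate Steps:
z(Q, q) = -10*Q - 10*q (z(Q, q) = (Q + q)*(-10) = -10*Q - 10*q)
100*(z(-2, -1) + 59) = 100*((-10*(-2) - 10*(-1)) + 59) = 100*((20 + 10) + 59) = 100*(30 + 59) = 100*89 = 8900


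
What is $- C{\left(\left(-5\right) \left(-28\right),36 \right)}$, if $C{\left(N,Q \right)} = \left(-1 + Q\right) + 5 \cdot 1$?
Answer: $-40$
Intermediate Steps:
$C{\left(N,Q \right)} = 4 + Q$ ($C{\left(N,Q \right)} = \left(-1 + Q\right) + 5 = 4 + Q$)
$- C{\left(\left(-5\right) \left(-28\right),36 \right)} = - (4 + 36) = \left(-1\right) 40 = -40$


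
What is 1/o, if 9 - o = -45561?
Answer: 1/45570 ≈ 2.1944e-5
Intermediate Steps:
o = 45570 (o = 9 - 1*(-45561) = 9 + 45561 = 45570)
1/o = 1/45570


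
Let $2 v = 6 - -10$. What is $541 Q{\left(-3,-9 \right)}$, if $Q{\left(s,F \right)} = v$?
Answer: $4328$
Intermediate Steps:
$v = 8$ ($v = \frac{6 - -10}{2} = \frac{6 + 10}{2} = \frac{1}{2} \cdot 16 = 8$)
$Q{\left(s,F \right)} = 8$
$541 Q{\left(-3,-9 \right)} = 541 \cdot 8 = 4328$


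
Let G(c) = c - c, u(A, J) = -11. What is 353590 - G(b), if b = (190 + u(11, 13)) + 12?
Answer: 353590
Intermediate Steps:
b = 191 (b = (190 - 11) + 12 = 179 + 12 = 191)
G(c) = 0
353590 - G(b) = 353590 - 1*0 = 353590 + 0 = 353590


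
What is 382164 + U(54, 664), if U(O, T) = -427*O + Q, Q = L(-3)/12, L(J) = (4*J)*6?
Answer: 359100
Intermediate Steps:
L(J) = 24*J
Q = -6 (Q = (24*(-3))/12 = -72*1/12 = -6)
U(O, T) = -6 - 427*O (U(O, T) = -427*O - 6 = -6 - 427*O)
382164 + U(54, 664) = 382164 + (-6 - 427*54) = 382164 + (-6 - 23058) = 382164 - 23064 = 359100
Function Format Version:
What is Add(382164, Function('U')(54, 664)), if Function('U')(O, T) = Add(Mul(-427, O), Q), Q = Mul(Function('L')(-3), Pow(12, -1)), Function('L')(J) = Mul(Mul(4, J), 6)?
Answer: 359100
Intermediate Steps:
Function('L')(J) = Mul(24, J)
Q = -6 (Q = Mul(Mul(24, -3), Pow(12, -1)) = Mul(-72, Rational(1, 12)) = -6)
Function('U')(O, T) = Add(-6, Mul(-427, O)) (Function('U')(O, T) = Add(Mul(-427, O), -6) = Add(-6, Mul(-427, O)))
Add(382164, Function('U')(54, 664)) = Add(382164, Add(-6, Mul(-427, 54))) = Add(382164, Add(-6, -23058)) = Add(382164, -23064) = 359100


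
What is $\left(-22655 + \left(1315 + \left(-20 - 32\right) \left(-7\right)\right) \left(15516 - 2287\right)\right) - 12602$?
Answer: $22176234$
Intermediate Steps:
$\left(-22655 + \left(1315 + \left(-20 - 32\right) \left(-7\right)\right) \left(15516 - 2287\right)\right) - 12602 = \left(-22655 + \left(1315 - -364\right) 13229\right) - 12602 = \left(-22655 + \left(1315 + 364\right) 13229\right) - 12602 = \left(-22655 + 1679 \cdot 13229\right) - 12602 = \left(-22655 + 22211491\right) - 12602 = 22188836 - 12602 = 22176234$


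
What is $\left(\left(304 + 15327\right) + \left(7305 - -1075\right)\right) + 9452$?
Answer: $33463$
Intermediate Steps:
$\left(\left(304 + 15327\right) + \left(7305 - -1075\right)\right) + 9452 = \left(15631 + \left(7305 + 1075\right)\right) + 9452 = \left(15631 + 8380\right) + 9452 = 24011 + 9452 = 33463$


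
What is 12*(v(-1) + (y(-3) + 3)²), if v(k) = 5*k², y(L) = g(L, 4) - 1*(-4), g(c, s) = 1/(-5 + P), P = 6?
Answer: 828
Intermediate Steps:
g(c, s) = 1 (g(c, s) = 1/(-5 + 6) = 1/1 = 1)
y(L) = 5 (y(L) = 1 - 1*(-4) = 1 + 4 = 5)
12*(v(-1) + (y(-3) + 3)²) = 12*(5*(-1)² + (5 + 3)²) = 12*(5*1 + 8²) = 12*(5 + 64) = 12*69 = 828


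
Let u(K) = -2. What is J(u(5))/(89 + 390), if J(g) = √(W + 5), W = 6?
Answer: √11/479 ≈ 0.0069241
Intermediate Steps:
J(g) = √11 (J(g) = √(6 + 5) = √11)
J(u(5))/(89 + 390) = √11/(89 + 390) = √11/479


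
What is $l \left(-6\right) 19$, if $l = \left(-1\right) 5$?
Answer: $570$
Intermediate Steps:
$l = -5$
$l \left(-6\right) 19 = \left(-5\right) \left(-6\right) 19 = 30 \cdot 19 = 570$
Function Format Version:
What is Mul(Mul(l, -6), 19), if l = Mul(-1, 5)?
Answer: 570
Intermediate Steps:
l = -5
Mul(Mul(l, -6), 19) = Mul(Mul(-5, -6), 19) = Mul(30, 19) = 570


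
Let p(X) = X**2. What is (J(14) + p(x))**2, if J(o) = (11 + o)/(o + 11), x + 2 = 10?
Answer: 4225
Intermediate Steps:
x = 8 (x = -2 + 10 = 8)
J(o) = 1 (J(o) = (11 + o)/(11 + o) = 1)
(J(14) + p(x))**2 = (1 + 8**2)**2 = (1 + 64)**2 = 65**2 = 4225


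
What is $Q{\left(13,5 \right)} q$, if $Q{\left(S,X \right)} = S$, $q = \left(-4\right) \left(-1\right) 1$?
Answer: $52$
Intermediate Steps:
$q = 4$ ($q = 4 \cdot 1 = 4$)
$Q{\left(13,5 \right)} q = 13 \cdot 4 = 52$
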